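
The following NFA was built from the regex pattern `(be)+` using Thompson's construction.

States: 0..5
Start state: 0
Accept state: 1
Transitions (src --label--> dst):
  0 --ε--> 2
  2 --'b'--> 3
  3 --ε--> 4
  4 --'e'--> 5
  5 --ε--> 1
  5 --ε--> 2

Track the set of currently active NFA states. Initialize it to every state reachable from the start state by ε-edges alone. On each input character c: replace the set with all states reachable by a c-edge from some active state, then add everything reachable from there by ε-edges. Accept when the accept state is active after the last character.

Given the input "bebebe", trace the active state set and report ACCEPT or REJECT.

Answer: ACCEPT

Derivation:
start: ε-closure({0}) = {0,2}
'b' @ 1: {3,4}
'e' @ 2: {1,2,5}  ✓accept
'b' @ 3: {3,4}
'e' @ 4: {1,2,5}  ✓accept
'b' @ 5: {3,4}
'e' @ 6: {1,2,5}  ✓accept
end set {1,2,5} — state 1 in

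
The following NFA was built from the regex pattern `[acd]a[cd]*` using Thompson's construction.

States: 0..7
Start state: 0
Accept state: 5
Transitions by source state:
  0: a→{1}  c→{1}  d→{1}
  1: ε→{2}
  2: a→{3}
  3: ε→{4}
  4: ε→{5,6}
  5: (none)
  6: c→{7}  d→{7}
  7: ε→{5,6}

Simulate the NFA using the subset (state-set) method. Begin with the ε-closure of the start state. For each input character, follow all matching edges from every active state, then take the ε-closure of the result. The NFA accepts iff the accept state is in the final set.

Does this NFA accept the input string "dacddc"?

Answer: ACCEPT

Steps:
S₀ = ε-closure({0}) = {0}
'd' @ 1: {1,2}
'a' @ 2: {3,4,5,6}  ✓accept
'c' @ 3: {5,6,7}  ✓accept
'd' @ 4: {5,6,7}  ✓accept
'd' @ 5: {5,6,7}  ✓accept
'c' @ 6: {5,6,7}  ✓accept
after full input: {5,6,7}  (accept=5 in)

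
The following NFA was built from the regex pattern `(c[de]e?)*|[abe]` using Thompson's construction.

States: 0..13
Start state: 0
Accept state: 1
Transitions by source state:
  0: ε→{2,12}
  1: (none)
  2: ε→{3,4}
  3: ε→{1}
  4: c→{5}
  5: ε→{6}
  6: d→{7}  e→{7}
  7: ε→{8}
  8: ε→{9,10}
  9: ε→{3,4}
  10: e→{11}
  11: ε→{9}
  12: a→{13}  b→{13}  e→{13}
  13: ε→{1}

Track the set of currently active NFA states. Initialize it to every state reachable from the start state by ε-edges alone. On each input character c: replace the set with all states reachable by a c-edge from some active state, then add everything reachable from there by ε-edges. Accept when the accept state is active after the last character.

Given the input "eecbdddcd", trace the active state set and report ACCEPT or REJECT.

Answer: REJECT

Derivation:
S₀ = ε-closure({0}) = {0,1,2,3,4,12}
'e' @ 1: {1,13}  (accept∈set)
'e' @ 2: {}  — no active states
rest 'cbdddcd' ignored (set empty)
end set {} — state 1 not in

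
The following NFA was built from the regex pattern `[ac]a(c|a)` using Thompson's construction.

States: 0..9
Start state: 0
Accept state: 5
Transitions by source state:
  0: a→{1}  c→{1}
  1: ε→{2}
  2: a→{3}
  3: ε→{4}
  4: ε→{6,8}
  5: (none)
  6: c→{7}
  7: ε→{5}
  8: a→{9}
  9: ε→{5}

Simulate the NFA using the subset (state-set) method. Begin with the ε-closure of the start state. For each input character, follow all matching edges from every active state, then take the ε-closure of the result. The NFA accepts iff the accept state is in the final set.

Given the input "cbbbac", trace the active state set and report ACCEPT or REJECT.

start: ε-closure({0}) = {0}
'c' @ 1: {1,2}
'b' @ 2: {}  — state set empty
rest 'bbac' ignored (set empty)
after full input: {}  (accept=5 not in)

Answer: REJECT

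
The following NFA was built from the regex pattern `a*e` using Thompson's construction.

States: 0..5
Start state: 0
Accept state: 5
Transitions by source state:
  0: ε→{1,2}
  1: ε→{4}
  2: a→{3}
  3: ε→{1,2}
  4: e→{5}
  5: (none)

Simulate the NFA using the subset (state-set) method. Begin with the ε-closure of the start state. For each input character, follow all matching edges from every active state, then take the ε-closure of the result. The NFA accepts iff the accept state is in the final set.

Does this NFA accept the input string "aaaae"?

initial (ε-close {0}): {0,1,2,4}
'a' @ 1: {1,2,3,4}
'a' @ 2: {1,2,3,4}
'a' @ 3: {1,2,3,4}
'a' @ 4: {1,2,3,4}
'e' @ 5: {5}  ✓accept
final: {5}; accept 5 in set

Answer: ACCEPT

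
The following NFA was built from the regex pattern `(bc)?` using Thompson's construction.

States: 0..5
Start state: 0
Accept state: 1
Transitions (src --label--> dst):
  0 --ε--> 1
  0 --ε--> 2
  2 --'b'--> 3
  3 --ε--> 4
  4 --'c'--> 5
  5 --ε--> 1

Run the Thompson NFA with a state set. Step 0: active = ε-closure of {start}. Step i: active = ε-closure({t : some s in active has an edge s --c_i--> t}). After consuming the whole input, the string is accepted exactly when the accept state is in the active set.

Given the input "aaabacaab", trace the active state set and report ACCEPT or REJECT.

start: ε-closure({0}) = {0,1,2}
'a' @ 1: {}  — state set empty
rest 'aabacaab' ignored (set empty)
final: {}; accept 1 not in set

Answer: REJECT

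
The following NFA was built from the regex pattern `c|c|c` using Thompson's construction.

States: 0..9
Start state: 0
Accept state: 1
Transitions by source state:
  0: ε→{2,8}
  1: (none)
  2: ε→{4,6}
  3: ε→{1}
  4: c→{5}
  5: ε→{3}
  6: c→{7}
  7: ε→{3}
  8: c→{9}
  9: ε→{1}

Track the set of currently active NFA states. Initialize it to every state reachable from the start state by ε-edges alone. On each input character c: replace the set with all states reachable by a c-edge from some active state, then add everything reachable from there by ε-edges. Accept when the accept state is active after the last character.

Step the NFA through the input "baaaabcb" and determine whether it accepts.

Answer: REJECT

Steps:
initial (ε-close {0}): {0,2,4,6,8}
'b' @ 1: {}  — no active states
rest 'aaaabcb' ignored (set empty)
final: {}; accept 1 not in set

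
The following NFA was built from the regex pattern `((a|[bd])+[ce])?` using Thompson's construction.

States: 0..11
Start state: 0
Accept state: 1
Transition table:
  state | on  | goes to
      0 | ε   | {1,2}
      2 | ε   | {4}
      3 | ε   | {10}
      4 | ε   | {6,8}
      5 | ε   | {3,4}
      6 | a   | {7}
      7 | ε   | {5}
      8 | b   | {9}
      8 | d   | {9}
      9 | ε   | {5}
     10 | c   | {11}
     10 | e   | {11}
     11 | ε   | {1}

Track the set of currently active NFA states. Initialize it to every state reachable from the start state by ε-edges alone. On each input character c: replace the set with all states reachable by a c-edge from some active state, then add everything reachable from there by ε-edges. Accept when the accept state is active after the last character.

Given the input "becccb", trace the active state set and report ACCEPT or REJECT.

start: ε-closure({0}) = {0,1,2,4,6,8}
'b' @ 1: {3,4,5,6,8,9,10}
'e' @ 2: {1,11}  [accepting]
'c' @ 3: {}  — no active states
rest 'ccb' ignored (set empty)
after full input: {}  (accept=1 not in)

Answer: REJECT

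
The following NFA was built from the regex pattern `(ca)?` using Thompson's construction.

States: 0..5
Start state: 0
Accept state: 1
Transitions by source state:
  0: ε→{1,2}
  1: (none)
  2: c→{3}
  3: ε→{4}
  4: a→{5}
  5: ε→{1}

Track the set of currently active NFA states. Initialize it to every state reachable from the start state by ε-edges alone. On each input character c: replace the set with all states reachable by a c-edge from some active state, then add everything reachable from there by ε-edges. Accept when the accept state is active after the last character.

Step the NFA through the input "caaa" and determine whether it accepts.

Answer: REJECT

Derivation:
S₀ = ε-closure({0}) = {0,1,2}
'c' @ 1: {3,4}
'a' @ 2: {1,5}  (accept∈set)
'a' @ 3: {}  — no active states
rest 'a' ignored (set empty)
end set {} — state 1 not in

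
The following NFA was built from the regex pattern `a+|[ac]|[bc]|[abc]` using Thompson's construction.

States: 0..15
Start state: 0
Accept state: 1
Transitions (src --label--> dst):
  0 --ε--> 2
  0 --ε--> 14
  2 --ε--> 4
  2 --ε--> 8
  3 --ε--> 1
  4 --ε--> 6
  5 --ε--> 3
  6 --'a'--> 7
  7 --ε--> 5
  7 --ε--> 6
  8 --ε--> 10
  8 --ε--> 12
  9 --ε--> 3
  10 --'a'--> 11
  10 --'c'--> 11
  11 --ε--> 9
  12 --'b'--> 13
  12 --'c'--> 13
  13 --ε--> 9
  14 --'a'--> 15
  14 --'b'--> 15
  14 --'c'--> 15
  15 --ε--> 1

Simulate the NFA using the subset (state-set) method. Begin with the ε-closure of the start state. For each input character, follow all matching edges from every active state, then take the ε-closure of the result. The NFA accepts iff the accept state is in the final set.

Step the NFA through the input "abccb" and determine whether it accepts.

start: ε-closure({0}) = {0,2,4,6,8,10,12,14}
'a' @ 1: {1,3,5,6,7,9,11,15}  (accept∈set)
'b' @ 2: {}  — no active states
rest 'ccb' ignored (set empty)
final: {}; accept 1 not in set

Answer: REJECT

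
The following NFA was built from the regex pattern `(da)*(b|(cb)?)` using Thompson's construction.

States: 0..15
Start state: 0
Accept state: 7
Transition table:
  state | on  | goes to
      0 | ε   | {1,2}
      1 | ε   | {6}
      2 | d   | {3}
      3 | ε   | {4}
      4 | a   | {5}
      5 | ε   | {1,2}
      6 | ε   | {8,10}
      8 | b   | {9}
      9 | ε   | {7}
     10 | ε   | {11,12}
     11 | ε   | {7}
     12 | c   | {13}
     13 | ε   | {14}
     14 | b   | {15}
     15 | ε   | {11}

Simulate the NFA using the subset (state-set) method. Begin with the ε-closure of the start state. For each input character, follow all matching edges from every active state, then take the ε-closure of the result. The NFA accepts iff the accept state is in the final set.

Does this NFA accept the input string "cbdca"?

start: ε-closure({0}) = {0,1,2,6,7,8,10,11,12}
'c' @ 1: {13,14}
'b' @ 2: {7,11,15}  ✓accept
'd' @ 3: {}  — no active states
rest 'ca' ignored (set empty)
final: {}; accept 7 not in set

Answer: REJECT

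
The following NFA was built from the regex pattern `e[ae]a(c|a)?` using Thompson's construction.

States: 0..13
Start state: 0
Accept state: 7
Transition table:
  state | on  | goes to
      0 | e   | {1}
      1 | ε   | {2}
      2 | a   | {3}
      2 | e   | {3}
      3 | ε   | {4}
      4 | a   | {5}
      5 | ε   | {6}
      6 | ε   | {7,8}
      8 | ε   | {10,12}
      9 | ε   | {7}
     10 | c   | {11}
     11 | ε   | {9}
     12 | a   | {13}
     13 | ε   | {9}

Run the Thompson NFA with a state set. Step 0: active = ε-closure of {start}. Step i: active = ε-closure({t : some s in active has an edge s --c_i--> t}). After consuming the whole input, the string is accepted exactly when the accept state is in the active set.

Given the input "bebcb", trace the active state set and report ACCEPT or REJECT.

Answer: REJECT

Steps:
S₀ = ε-closure({0}) = {0}
'b' @ 1: {}  — no active states
rest 'ebcb' ignored (set empty)
final: {}; accept 7 not in set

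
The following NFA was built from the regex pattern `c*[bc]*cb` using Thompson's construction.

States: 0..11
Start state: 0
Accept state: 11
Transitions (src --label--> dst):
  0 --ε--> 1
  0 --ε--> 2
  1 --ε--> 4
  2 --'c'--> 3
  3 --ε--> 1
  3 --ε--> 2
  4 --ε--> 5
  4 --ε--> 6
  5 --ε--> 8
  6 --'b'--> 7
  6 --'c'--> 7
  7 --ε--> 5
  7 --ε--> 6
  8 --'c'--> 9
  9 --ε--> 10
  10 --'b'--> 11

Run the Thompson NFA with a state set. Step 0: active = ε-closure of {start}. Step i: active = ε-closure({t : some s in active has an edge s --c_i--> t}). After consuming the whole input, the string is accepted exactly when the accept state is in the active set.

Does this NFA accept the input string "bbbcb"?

initial (ε-close {0}): {0,1,2,4,5,6,8}
'b' @ 1: {5,6,7,8}
'b' @ 2: {5,6,7,8}
'b' @ 3: {5,6,7,8}
'c' @ 4: {5,6,7,8,9,10}
'b' @ 5: {5,6,7,8,11}  ✓accept
after full input: {5,6,7,8,11}  (accept=11 in)

Answer: ACCEPT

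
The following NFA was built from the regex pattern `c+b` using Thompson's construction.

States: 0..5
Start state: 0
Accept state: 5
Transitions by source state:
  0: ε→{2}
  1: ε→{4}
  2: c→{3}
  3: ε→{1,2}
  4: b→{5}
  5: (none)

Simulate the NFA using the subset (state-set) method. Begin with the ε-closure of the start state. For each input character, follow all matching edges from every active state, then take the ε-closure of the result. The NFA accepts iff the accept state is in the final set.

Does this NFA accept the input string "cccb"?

start: ε-closure({0}) = {0,2}
'c' @ 1: {1,2,3,4}
'c' @ 2: {1,2,3,4}
'c' @ 3: {1,2,3,4}
'b' @ 4: {5}  ✓accept
after full input: {5}  (accept=5 in)

Answer: ACCEPT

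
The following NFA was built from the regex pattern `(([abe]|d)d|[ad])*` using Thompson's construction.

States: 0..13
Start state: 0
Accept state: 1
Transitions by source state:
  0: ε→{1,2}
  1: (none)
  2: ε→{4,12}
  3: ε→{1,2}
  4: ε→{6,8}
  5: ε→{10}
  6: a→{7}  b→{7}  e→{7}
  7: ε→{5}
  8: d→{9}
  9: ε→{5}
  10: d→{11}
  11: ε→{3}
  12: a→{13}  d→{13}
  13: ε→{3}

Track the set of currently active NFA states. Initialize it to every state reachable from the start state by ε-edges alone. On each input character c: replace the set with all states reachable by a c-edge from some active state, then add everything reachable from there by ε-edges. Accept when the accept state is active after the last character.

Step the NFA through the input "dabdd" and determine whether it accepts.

start: ε-closure({0}) = {0,1,2,4,6,8,12}
'd' @ 1: {1,2,3,4,5,6,8,9,10,12,13}  ✓accept
'a' @ 2: {1,2,3,4,5,6,7,8,10,12,13}  ✓accept
'b' @ 3: {5,7,10}
'd' @ 4: {1,2,3,4,6,8,11,12}  ✓accept
'd' @ 5: {1,2,3,4,5,6,8,9,10,12,13}  ✓accept
end set {1,2,3,4,5,6,8,9,10,12,13} — state 1 in

Answer: ACCEPT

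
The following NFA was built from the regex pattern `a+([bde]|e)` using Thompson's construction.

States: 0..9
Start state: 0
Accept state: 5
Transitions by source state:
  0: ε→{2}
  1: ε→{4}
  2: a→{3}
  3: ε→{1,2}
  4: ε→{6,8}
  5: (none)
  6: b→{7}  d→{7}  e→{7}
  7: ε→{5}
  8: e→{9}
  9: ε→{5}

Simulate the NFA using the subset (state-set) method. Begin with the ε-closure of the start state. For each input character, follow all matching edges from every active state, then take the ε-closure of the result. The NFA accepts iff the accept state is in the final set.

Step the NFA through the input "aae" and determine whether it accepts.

Answer: ACCEPT

Trace:
S₀ = ε-closure({0}) = {0,2}
'a' @ 1: {1,2,3,4,6,8}
'a' @ 2: {1,2,3,4,6,8}
'e' @ 3: {5,7,9}  ✓accept
after full input: {5,7,9}  (accept=5 in)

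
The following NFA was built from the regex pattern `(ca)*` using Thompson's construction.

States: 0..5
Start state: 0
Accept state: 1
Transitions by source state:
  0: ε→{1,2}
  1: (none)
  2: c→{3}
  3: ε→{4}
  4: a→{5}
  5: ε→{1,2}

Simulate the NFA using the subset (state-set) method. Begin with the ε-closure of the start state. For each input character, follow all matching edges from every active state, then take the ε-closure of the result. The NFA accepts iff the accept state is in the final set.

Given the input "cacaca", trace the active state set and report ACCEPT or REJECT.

initial (ε-close {0}): {0,1,2}
'c' @ 1: {3,4}
'a' @ 2: {1,2,5}  ✓accept
'c' @ 3: {3,4}
'a' @ 4: {1,2,5}  ✓accept
'c' @ 5: {3,4}
'a' @ 6: {1,2,5}  ✓accept
final: {1,2,5}; accept 1 in set

Answer: ACCEPT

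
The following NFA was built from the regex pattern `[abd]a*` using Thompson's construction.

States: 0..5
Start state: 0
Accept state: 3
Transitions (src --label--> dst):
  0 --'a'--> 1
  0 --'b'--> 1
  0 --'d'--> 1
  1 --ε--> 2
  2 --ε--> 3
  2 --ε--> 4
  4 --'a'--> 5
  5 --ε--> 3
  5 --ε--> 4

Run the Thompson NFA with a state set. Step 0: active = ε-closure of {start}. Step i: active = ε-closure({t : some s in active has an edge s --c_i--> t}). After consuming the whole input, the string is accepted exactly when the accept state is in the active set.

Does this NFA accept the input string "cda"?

start: ε-closure({0}) = {0}
'c' @ 1: {}  — no active states
rest 'da' ignored (set empty)
end set {} — state 3 not in

Answer: REJECT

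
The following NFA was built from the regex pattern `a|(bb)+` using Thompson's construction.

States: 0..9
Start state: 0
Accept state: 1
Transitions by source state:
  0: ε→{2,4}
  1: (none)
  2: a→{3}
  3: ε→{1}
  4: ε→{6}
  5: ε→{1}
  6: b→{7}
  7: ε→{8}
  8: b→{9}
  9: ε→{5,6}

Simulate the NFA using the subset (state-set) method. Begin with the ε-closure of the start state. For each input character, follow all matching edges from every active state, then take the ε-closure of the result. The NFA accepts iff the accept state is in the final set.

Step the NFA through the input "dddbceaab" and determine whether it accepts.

start: ε-closure({0}) = {0,2,4,6}
'd' @ 1: {}  — state set empty
rest 'ddbceaab' ignored (set empty)
after full input: {}  (accept=1 not in)

Answer: REJECT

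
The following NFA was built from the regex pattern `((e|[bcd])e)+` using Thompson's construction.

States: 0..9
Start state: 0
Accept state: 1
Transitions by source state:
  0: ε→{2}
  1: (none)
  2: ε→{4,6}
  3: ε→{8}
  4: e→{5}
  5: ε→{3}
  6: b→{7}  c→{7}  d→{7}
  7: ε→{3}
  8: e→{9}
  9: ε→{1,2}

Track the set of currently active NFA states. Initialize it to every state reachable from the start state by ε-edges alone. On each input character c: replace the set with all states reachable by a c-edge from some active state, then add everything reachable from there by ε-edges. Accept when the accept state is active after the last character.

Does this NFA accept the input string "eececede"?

S₀ = ε-closure({0}) = {0,2,4,6}
'e' @ 1: {3,5,8}
'e' @ 2: {1,2,4,6,9}  ✓accept
'c' @ 3: {3,7,8}
'e' @ 4: {1,2,4,6,9}  ✓accept
'c' @ 5: {3,7,8}
'e' @ 6: {1,2,4,6,9}  ✓accept
'd' @ 7: {3,7,8}
'e' @ 8: {1,2,4,6,9}  ✓accept
end set {1,2,4,6,9} — state 1 in

Answer: ACCEPT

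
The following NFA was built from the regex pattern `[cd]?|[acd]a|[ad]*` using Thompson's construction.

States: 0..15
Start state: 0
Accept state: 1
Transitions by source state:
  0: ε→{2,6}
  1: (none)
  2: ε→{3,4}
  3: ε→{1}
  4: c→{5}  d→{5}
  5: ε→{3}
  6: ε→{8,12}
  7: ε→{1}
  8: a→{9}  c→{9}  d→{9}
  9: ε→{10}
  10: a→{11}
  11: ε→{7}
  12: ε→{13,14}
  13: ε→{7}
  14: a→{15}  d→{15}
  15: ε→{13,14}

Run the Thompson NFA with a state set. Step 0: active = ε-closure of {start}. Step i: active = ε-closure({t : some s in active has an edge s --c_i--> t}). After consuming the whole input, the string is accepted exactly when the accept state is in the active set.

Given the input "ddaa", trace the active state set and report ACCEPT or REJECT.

initial (ε-close {0}): {0,1,2,3,4,6,7,8,12,13,14}
'd' @ 1: {1,3,5,7,9,10,13,14,15}  (accept∈set)
'd' @ 2: {1,7,13,14,15}  (accept∈set)
'a' @ 3: {1,7,13,14,15}  (accept∈set)
'a' @ 4: {1,7,13,14,15}  (accept∈set)
end set {1,7,13,14,15} — state 1 in

Answer: ACCEPT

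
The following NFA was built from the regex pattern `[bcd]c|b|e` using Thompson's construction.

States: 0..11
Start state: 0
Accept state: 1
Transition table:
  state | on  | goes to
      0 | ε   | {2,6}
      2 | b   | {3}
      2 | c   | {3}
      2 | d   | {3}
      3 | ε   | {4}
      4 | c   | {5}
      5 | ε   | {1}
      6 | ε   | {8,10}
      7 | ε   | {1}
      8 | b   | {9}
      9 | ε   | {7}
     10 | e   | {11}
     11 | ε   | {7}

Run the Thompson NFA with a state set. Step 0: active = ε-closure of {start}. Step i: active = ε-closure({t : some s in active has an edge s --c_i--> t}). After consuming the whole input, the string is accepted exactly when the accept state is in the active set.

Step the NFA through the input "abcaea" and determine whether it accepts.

Answer: REJECT

Derivation:
start: ε-closure({0}) = {0,2,6,8,10}
'a' @ 1: {}  — dead — no transitions
rest 'bcaea' ignored (set empty)
end set {} — state 1 not in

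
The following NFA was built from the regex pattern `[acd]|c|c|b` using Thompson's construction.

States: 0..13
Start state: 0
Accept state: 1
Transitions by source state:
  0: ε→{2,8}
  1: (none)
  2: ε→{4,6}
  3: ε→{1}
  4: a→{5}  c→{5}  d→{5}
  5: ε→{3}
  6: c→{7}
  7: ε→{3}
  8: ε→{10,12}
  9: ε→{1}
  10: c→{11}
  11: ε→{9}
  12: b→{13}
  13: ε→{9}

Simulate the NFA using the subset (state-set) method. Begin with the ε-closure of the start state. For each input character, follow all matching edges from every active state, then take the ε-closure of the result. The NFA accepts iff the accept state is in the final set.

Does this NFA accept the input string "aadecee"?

Answer: REJECT

Steps:
start: ε-closure({0}) = {0,2,4,6,8,10,12}
'a' @ 1: {1,3,5}  (accept∈set)
'a' @ 2: {}  — dead — no transitions
rest 'decee' ignored (set empty)
after full input: {}  (accept=1 not in)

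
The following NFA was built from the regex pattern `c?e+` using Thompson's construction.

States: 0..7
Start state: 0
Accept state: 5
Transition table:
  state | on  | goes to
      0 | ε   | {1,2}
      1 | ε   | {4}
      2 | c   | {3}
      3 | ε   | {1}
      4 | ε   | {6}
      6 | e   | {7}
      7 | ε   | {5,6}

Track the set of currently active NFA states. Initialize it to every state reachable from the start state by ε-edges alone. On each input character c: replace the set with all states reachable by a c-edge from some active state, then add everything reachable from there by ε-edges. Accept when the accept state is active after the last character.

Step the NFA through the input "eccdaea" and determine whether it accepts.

S₀ = ε-closure({0}) = {0,1,2,4,6}
'e' @ 1: {5,6,7}  [accepting]
'c' @ 2: {}  — no active states
rest 'cdaea' ignored (set empty)
final: {}; accept 5 not in set

Answer: REJECT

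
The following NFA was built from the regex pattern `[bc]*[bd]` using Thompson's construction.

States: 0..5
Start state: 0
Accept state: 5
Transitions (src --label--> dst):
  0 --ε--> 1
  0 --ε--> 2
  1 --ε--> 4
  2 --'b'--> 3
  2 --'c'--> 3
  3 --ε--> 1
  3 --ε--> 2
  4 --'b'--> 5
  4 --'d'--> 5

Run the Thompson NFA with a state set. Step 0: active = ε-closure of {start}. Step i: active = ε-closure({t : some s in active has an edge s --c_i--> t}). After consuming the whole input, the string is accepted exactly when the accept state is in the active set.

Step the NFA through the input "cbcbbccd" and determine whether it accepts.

Answer: ACCEPT

Trace:
S₀ = ε-closure({0}) = {0,1,2,4}
'c' @ 1: {1,2,3,4}
'b' @ 2: {1,2,3,4,5}  [accepting]
'c' @ 3: {1,2,3,4}
'b' @ 4: {1,2,3,4,5}  [accepting]
'b' @ 5: {1,2,3,4,5}  [accepting]
'c' @ 6: {1,2,3,4}
'c' @ 7: {1,2,3,4}
'd' @ 8: {5}  [accepting]
final: {5}; accept 5 in set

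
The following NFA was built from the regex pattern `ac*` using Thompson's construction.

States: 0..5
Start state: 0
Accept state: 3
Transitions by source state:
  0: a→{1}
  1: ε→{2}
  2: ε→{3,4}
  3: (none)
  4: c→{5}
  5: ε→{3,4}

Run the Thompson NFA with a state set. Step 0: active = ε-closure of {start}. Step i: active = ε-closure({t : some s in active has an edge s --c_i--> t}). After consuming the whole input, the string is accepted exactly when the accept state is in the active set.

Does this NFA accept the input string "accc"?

Answer: ACCEPT

Trace:
start: ε-closure({0}) = {0}
'a' @ 1: {1,2,3,4}  (accept∈set)
'c' @ 2: {3,4,5}  (accept∈set)
'c' @ 3: {3,4,5}  (accept∈set)
'c' @ 4: {3,4,5}  (accept∈set)
final: {3,4,5}; accept 3 in set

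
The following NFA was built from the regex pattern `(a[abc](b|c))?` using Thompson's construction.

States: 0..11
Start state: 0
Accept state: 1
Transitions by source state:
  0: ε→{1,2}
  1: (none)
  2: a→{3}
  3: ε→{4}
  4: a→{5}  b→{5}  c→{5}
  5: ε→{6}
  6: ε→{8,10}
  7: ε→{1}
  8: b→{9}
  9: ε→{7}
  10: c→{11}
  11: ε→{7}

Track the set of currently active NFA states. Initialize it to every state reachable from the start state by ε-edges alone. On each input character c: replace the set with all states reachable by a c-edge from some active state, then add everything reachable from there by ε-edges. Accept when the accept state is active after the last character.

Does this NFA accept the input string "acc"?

Answer: ACCEPT

Trace:
start: ε-closure({0}) = {0,1,2}
'a' @ 1: {3,4}
'c' @ 2: {5,6,8,10}
'c' @ 3: {1,7,11}  ✓accept
final: {1,7,11}; accept 1 in set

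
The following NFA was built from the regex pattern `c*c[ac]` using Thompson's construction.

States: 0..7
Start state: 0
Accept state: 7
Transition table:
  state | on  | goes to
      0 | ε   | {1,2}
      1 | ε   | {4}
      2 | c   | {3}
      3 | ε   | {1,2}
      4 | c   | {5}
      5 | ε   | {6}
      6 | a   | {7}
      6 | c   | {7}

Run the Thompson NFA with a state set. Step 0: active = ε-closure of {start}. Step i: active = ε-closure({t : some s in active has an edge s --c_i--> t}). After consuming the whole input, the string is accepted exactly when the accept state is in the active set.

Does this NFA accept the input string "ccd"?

Answer: REJECT

Trace:
initial (ε-close {0}): {0,1,2,4}
'c' @ 1: {1,2,3,4,5,6}
'c' @ 2: {1,2,3,4,5,6,7}  ✓accept
'd' @ 3: {}  — dead — no transitions
end set {} — state 7 not in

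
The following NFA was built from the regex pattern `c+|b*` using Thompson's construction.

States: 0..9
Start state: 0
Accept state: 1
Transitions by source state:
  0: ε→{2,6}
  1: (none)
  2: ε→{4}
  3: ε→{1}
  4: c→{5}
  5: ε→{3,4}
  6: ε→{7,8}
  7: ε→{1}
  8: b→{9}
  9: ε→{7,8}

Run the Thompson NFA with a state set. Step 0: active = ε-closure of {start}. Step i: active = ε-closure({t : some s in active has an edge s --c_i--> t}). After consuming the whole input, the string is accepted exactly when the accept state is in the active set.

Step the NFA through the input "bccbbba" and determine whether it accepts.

Answer: REJECT

Steps:
S₀ = ε-closure({0}) = {0,1,2,4,6,7,8}
'b' @ 1: {1,7,8,9}  (accept∈set)
'c' @ 2: {}  — dead — no transitions
rest 'cbbba' ignored (set empty)
end set {} — state 1 not in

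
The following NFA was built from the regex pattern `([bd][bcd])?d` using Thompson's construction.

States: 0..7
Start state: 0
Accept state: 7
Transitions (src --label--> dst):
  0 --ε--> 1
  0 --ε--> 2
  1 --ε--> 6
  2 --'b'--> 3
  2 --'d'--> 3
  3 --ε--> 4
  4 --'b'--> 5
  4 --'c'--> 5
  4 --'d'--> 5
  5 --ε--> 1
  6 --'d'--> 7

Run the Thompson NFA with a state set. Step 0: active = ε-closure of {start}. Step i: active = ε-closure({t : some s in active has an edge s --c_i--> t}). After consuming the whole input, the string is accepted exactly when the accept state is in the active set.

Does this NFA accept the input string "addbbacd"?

Answer: REJECT

Trace:
initial (ε-close {0}): {0,1,2,6}
'a' @ 1: {}  — no active states
rest 'ddbbacd' ignored (set empty)
final: {}; accept 7 not in set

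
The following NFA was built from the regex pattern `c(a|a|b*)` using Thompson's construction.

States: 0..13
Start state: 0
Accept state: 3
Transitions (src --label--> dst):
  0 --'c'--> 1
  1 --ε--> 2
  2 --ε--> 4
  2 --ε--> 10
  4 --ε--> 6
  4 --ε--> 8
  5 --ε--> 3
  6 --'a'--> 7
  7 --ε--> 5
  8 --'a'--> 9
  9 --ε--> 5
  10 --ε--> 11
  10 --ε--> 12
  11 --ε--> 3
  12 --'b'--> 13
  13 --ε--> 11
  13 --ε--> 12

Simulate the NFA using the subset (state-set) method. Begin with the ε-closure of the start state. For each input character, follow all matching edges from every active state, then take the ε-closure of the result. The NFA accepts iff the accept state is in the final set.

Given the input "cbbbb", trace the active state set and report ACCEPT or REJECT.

Answer: ACCEPT

Steps:
S₀ = ε-closure({0}) = {0}
'c' @ 1: {1,2,3,4,6,8,10,11,12}  ✓accept
'b' @ 2: {3,11,12,13}  ✓accept
'b' @ 3: {3,11,12,13}  ✓accept
'b' @ 4: {3,11,12,13}  ✓accept
'b' @ 5: {3,11,12,13}  ✓accept
after full input: {3,11,12,13}  (accept=3 in)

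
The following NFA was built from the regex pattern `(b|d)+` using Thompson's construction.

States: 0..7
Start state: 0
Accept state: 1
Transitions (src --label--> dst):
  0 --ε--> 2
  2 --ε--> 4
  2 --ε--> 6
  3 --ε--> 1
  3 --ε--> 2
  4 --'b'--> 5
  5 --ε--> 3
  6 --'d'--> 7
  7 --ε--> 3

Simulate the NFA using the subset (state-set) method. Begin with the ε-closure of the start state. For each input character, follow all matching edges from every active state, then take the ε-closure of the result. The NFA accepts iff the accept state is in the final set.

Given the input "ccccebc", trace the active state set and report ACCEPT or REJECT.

initial (ε-close {0}): {0,2,4,6}
'c' @ 1: {}  — dead — no transitions
rest 'cccebc' ignored (set empty)
after full input: {}  (accept=1 not in)

Answer: REJECT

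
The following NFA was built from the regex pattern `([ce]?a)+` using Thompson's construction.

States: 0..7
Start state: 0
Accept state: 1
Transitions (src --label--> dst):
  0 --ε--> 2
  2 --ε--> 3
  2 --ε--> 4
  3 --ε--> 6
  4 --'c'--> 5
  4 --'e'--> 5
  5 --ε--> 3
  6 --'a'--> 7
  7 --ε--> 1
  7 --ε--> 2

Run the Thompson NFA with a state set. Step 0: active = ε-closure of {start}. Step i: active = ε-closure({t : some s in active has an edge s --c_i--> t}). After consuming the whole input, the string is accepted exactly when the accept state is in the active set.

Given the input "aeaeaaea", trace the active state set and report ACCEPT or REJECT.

Answer: ACCEPT

Steps:
start: ε-closure({0}) = {0,2,3,4,6}
'a' @ 1: {1,2,3,4,6,7}  [accepting]
'e' @ 2: {3,5,6}
'a' @ 3: {1,2,3,4,6,7}  [accepting]
'e' @ 4: {3,5,6}
'a' @ 5: {1,2,3,4,6,7}  [accepting]
'a' @ 6: {1,2,3,4,6,7}  [accepting]
'e' @ 7: {3,5,6}
'a' @ 8: {1,2,3,4,6,7}  [accepting]
final: {1,2,3,4,6,7}; accept 1 in set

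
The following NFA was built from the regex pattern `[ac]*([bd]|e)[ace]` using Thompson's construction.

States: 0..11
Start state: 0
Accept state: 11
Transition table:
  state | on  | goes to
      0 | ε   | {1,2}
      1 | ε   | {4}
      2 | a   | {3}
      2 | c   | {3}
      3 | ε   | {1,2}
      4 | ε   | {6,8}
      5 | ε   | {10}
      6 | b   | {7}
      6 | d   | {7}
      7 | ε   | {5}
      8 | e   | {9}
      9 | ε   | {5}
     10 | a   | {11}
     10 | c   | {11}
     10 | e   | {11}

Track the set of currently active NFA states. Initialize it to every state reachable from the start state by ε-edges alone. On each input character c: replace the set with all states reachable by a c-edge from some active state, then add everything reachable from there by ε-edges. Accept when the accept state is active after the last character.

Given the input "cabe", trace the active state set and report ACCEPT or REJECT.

initial (ε-close {0}): {0,1,2,4,6,8}
'c' @ 1: {1,2,3,4,6,8}
'a' @ 2: {1,2,3,4,6,8}
'b' @ 3: {5,7,10}
'e' @ 4: {11}  (accept∈set)
end set {11} — state 11 in

Answer: ACCEPT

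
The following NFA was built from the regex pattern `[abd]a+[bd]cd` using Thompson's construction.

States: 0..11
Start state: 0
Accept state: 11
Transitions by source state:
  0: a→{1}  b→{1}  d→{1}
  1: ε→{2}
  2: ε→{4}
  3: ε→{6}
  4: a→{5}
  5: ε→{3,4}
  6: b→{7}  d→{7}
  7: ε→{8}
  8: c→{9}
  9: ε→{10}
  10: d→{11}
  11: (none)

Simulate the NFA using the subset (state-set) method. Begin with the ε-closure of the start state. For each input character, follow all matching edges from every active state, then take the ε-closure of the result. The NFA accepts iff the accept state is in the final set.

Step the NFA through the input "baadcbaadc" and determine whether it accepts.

Answer: REJECT

Trace:
initial (ε-close {0}): {0}
'b' @ 1: {1,2,4}
'a' @ 2: {3,4,5,6}
'a' @ 3: {3,4,5,6}
'd' @ 4: {7,8}
'c' @ 5: {9,10}
'b' @ 6: {}  — state set empty
rest 'aadc' ignored (set empty)
final: {}; accept 11 not in set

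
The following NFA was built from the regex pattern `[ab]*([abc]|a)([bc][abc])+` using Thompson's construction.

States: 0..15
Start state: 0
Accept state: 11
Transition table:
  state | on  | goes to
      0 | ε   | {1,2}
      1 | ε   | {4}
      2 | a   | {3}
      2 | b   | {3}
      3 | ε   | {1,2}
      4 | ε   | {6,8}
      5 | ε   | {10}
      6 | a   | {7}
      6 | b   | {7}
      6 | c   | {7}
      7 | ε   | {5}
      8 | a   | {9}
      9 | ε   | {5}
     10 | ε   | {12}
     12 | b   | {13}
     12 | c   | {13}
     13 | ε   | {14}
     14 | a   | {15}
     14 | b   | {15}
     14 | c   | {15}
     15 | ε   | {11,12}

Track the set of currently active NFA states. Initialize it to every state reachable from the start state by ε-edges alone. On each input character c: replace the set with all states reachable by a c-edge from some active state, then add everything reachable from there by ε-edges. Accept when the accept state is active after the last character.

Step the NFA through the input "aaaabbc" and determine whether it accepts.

S₀ = ε-closure({0}) = {0,1,2,4,6,8}
'a' @ 1: {1,2,3,4,5,6,7,8,9,10,12}
'a' @ 2: {1,2,3,4,5,6,7,8,9,10,12}
'a' @ 3: {1,2,3,4,5,6,7,8,9,10,12}
'a' @ 4: {1,2,3,4,5,6,7,8,9,10,12}
'b' @ 5: {1,2,3,4,5,6,7,8,10,12,13,14}
'b' @ 6: {1,2,3,4,5,6,7,8,10,11,12,13,14,15}  [accepting]
'c' @ 7: {5,7,10,11,12,13,14,15}  [accepting]
final: {5,7,10,11,12,13,14,15}; accept 11 in set

Answer: ACCEPT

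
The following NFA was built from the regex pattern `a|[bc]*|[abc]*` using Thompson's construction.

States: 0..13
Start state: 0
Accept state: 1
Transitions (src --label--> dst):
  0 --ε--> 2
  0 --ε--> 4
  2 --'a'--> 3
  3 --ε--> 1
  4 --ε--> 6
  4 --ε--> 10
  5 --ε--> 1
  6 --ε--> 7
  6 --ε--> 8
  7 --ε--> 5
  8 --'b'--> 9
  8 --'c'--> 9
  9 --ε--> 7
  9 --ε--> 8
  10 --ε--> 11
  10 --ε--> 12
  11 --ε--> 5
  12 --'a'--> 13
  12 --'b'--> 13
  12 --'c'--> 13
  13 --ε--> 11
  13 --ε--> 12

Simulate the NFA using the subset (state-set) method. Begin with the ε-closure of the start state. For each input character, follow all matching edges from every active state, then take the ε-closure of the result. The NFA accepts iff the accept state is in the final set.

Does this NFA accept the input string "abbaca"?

start: ε-closure({0}) = {0,1,2,4,5,6,7,8,10,11,12}
'a' @ 1: {1,3,5,11,12,13}  ✓accept
'b' @ 2: {1,5,11,12,13}  ✓accept
'b' @ 3: {1,5,11,12,13}  ✓accept
'a' @ 4: {1,5,11,12,13}  ✓accept
'c' @ 5: {1,5,11,12,13}  ✓accept
'a' @ 6: {1,5,11,12,13}  ✓accept
after full input: {1,5,11,12,13}  (accept=1 in)

Answer: ACCEPT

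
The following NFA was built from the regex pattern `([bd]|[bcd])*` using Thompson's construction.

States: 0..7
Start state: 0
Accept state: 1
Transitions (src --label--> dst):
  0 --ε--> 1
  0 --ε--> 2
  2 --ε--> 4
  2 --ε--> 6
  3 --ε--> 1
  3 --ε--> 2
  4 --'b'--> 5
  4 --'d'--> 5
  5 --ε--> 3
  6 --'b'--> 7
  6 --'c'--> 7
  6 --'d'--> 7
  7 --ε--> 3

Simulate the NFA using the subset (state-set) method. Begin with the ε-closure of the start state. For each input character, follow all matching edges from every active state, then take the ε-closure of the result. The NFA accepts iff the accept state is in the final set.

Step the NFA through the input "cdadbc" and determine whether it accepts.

initial (ε-close {0}): {0,1,2,4,6}
'c' @ 1: {1,2,3,4,6,7}  ✓accept
'd' @ 2: {1,2,3,4,5,6,7}  ✓accept
'a' @ 3: {}  — state set empty
rest 'dbc' ignored (set empty)
final: {}; accept 1 not in set

Answer: REJECT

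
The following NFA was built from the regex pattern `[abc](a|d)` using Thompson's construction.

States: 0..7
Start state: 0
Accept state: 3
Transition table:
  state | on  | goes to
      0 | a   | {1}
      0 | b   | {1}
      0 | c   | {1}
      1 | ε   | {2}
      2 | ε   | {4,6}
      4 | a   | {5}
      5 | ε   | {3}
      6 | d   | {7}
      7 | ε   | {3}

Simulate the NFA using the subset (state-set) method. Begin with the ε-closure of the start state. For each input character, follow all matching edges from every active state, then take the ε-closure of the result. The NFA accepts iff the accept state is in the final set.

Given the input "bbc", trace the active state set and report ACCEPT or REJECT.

initial (ε-close {0}): {0}
'b' @ 1: {1,2,4,6}
'b' @ 2: {}  — dead — no transitions
rest 'c' ignored (set empty)
end set {} — state 3 not in

Answer: REJECT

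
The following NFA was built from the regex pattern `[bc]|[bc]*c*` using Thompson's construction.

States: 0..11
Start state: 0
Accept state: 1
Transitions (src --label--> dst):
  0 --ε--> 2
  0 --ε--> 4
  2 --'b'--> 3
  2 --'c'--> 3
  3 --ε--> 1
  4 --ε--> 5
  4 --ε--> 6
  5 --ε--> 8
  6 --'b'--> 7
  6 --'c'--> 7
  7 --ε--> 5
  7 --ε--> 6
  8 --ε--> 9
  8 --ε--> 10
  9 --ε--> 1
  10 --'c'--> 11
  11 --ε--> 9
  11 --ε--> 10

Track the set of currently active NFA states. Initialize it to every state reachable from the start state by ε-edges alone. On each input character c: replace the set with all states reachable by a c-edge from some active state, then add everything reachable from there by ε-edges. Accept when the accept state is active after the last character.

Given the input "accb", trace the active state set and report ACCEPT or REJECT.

Answer: REJECT

Trace:
start: ε-closure({0}) = {0,1,2,4,5,6,8,9,10}
'a' @ 1: {}  — no active states
rest 'ccb' ignored (set empty)
end set {} — state 1 not in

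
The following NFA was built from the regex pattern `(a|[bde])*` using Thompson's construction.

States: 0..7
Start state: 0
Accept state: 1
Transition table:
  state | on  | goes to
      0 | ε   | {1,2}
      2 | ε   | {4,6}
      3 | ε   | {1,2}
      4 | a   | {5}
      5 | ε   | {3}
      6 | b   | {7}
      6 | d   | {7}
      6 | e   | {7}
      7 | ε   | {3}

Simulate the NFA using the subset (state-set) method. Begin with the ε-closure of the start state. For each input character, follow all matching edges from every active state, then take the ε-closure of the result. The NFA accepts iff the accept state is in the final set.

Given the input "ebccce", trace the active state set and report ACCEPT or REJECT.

Answer: REJECT

Derivation:
S₀ = ε-closure({0}) = {0,1,2,4,6}
'e' @ 1: {1,2,3,4,6,7}  [accepting]
'b' @ 2: {1,2,3,4,6,7}  [accepting]
'c' @ 3: {}  — no active states
rest 'cce' ignored (set empty)
end set {} — state 1 not in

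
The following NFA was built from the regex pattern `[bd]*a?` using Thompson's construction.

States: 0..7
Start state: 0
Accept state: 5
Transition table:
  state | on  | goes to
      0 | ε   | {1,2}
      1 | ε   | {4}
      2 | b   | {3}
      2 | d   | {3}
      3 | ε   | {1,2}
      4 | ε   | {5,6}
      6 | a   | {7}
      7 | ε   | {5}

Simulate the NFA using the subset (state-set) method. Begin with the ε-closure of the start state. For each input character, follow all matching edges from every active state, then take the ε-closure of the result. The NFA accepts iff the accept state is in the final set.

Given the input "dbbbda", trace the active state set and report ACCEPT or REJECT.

Answer: ACCEPT

Trace:
S₀ = ε-closure({0}) = {0,1,2,4,5,6}
'd' @ 1: {1,2,3,4,5,6}  [accepting]
'b' @ 2: {1,2,3,4,5,6}  [accepting]
'b' @ 3: {1,2,3,4,5,6}  [accepting]
'b' @ 4: {1,2,3,4,5,6}  [accepting]
'd' @ 5: {1,2,3,4,5,6}  [accepting]
'a' @ 6: {5,7}  [accepting]
after full input: {5,7}  (accept=5 in)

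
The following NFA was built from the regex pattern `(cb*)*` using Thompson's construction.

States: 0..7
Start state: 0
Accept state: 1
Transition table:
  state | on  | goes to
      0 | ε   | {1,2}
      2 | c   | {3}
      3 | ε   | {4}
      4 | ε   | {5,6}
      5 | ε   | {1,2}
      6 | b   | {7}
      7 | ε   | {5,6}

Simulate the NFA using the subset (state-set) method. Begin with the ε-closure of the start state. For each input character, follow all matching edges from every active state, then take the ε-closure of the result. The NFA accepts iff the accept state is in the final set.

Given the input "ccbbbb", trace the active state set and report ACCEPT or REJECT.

Answer: ACCEPT

Steps:
S₀ = ε-closure({0}) = {0,1,2}
'c' @ 1: {1,2,3,4,5,6}  [accepting]
'c' @ 2: {1,2,3,4,5,6}  [accepting]
'b' @ 3: {1,2,5,6,7}  [accepting]
'b' @ 4: {1,2,5,6,7}  [accepting]
'b' @ 5: {1,2,5,6,7}  [accepting]
'b' @ 6: {1,2,5,6,7}  [accepting]
after full input: {1,2,5,6,7}  (accept=1 in)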